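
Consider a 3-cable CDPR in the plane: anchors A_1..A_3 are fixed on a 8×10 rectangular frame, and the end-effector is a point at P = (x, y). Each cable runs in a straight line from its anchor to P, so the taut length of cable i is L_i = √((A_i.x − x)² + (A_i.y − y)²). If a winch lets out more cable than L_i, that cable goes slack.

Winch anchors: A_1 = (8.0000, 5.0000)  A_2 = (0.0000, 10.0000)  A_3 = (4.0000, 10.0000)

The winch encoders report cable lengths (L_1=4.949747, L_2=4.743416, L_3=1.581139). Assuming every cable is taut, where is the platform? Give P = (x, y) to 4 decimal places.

(4.5000, 8.5000)

expand ‖A_i−P‖²=L_i² and subtract eq 1 (k_i ≔ ‖A_i‖²−L_i²)
k_1 = 64.0000+25.0000−24.5000 = 64.5000
eq1−eq2 → [16.0000  -10.0000]·P = -13.0000
eq1−eq3 → [8.0000  -10.0000]·P = -49.0000
2×2 solve → P = (4.5000, 8.5000)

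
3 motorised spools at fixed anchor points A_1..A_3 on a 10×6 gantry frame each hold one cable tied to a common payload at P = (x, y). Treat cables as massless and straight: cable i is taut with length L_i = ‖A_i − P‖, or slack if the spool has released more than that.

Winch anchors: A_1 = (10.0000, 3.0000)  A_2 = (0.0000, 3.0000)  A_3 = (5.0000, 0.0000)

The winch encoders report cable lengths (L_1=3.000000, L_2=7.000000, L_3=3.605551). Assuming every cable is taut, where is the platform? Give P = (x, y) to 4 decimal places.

expand ‖A_i−P‖²=L_i² and subtract eq 1 (k_i ≔ ‖A_i‖²−L_i²)
k_1 = 100.0000+9.0000−9.0000 = 100.0000
eq1−eq2 → [20.0000  0.0000]·P = 140.0000
eq1−eq3 → [10.0000  6.0000]·P = 88.0000
2×2 solve → P = (7.0000, 3.0000)

(7.0000, 3.0000)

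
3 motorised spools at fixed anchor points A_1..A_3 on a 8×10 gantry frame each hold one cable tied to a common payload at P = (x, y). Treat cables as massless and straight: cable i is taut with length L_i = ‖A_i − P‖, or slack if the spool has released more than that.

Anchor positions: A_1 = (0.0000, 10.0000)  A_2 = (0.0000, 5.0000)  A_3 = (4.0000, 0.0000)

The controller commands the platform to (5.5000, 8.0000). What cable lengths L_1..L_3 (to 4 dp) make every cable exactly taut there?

(5.8523, 6.2650, 8.1394)

L_1 = √((0.0000−5.5000)² + (10.0000−8.0000)²) = 5.8523
L_2 = √((0.0000−5.5000)² + (5.0000−8.0000)²) = 6.2650
L_3 = √((4.0000−5.5000)² + (0.0000−8.0000)²) = 8.1394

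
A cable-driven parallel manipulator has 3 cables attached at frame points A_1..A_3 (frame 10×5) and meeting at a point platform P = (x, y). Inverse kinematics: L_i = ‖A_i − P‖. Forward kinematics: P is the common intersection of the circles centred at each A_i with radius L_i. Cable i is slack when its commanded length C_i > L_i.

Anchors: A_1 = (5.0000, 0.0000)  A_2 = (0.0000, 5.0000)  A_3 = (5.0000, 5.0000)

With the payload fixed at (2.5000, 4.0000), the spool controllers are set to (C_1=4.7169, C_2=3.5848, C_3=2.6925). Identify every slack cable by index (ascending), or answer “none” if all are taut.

cable 1: L_1 = ‖A_1−P‖ = 4.7170;  C_1 = 4.7169 → taut
cable 2: L_2 = ‖A_2−P‖ = 2.6926;  C_2 = 3.5848 → slack
cable 3: L_3 = ‖A_3−P‖ = 2.6926;  C_3 = 2.6925 → taut

2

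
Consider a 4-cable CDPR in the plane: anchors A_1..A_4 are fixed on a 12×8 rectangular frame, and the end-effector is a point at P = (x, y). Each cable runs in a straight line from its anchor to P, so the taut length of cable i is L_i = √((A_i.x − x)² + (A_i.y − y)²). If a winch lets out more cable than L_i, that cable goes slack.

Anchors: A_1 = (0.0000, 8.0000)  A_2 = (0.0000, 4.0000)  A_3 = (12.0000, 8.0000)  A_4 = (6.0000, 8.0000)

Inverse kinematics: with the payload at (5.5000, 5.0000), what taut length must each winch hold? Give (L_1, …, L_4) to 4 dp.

(6.2650, 5.5902, 7.1589, 3.0414)

L_1: Δ = A_1−P = (-5.5000, 3.0000) → ‖Δ‖ = √39.2500 = 6.2650
L_2: Δ = A_2−P = (-5.5000, -1.0000) → ‖Δ‖ = √31.2500 = 5.5902
L_3: Δ = A_3−P = (6.5000, 3.0000) → ‖Δ‖ = √51.2500 = 7.1589
L_4: Δ = A_4−P = (0.5000, 3.0000) → ‖Δ‖ = √9.2500 = 3.0414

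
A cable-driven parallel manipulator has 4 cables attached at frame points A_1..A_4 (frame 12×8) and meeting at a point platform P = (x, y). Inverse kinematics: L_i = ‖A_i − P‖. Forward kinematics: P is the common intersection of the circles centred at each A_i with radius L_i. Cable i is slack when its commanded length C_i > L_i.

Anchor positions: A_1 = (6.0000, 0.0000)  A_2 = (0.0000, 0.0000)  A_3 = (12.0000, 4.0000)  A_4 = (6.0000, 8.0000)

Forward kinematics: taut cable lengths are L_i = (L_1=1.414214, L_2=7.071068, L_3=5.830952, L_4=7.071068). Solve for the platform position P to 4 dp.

each cable: (A_i−P)·(A_i−P) = L_i²; let c_i = ‖A_i‖²−L_i²
c_1 = 36.0000+0.0000−2.0000 = 34.0000
row 1: 12.0000x + 0.0000y = 84.0000  (c_2=-50.0000)
row 2: -12.0000x − 8.0000y = -92.0000  (c_3=126.0000)
row 3: 0.0000x − 16.0000y = -16.0000  (c_4=50.0000)
Cramer on rows 1–2 → x = 7.0000, y = 1.0000
check cable 4: ‖A_4−P‖² = 50.0000 ≈ L_4² = 50.0000 ✓

(7.0000, 1.0000)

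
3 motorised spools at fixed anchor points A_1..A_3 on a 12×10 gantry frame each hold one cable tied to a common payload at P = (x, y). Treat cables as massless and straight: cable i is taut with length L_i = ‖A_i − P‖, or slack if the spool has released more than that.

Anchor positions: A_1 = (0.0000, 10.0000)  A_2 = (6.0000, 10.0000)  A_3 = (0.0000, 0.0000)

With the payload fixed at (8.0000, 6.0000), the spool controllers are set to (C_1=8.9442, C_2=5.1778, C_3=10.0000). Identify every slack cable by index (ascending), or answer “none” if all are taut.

i=1: geometric 8.9443 vs commanded 8.9442 ⇒ taut
i=2: geometric 4.4721 vs commanded 5.1778 ⇒ slack
i=3: geometric 10.0000 vs commanded 10.0000 ⇒ taut

2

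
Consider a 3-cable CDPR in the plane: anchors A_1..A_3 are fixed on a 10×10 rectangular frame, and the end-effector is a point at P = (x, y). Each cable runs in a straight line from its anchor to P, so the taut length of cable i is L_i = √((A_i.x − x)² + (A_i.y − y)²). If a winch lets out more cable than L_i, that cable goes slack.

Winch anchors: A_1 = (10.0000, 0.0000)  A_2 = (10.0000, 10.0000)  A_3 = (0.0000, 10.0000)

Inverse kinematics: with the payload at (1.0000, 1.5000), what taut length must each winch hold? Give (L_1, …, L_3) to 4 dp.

(9.1241, 12.3794, 8.5586)

L_1: Δ = A_1−P = (9.0000, -1.5000) → ‖Δ‖ = √83.2500 = 9.1241
L_2: Δ = A_2−P = (9.0000, 8.5000) → ‖Δ‖ = √153.2500 = 12.3794
L_3: Δ = A_3−P = (-1.0000, 8.5000) → ‖Δ‖ = √73.2500 = 8.5586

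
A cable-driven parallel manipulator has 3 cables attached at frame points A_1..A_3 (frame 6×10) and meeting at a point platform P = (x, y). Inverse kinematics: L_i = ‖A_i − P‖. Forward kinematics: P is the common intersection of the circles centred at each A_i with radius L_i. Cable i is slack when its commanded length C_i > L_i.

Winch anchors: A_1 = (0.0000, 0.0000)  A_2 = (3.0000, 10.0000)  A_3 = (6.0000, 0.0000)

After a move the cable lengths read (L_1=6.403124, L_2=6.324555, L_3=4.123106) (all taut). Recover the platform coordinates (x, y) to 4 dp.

circle eqns → linear via eq_j − eq_1; set q_j = A_j·A_j − L_j²
q_1 = 0.0000+0.0000−41.0000 = -41.0000
-6.0000·x − 20.0000·y = q_1−q_2 = -110.0000
-12.0000·x + 0.0000·y = q_1−q_3 = -60.0000
solve first two rows → x=5.0000, y=4.0000

(5.0000, 4.0000)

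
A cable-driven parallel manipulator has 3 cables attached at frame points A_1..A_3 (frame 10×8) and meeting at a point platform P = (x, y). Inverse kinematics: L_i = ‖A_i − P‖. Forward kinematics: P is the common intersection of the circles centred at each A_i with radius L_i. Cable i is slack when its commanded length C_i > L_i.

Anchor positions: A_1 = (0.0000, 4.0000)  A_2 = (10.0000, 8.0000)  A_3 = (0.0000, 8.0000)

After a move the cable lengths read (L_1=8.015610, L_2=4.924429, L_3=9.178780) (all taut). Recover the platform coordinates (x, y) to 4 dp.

each cable: (A_i−P)·(A_i−P) = L_i²; let c_i = ‖A_i‖²−L_i²
c_1 = 0.0000+16.0000−64.2500 = -48.2500
row 1: -20.0000x − 8.0000y = -188.0000  (c_2=139.7500)
row 2: 0.0000x − 8.0000y = -28.0000  (c_3=-20.2500)
Cramer on rows 1–2 → x = 8.0000, y = 3.5000

(8.0000, 3.5000)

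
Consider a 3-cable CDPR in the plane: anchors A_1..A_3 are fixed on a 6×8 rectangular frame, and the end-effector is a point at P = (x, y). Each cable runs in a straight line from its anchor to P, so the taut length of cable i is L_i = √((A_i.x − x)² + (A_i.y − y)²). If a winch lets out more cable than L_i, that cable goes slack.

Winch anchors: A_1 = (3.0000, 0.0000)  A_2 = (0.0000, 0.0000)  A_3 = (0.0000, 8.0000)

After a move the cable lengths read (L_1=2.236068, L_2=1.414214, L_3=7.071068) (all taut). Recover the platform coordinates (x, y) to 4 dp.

expand ‖A_i−P‖²=L_i² and subtract eq 1 (c_i ≔ ‖A_i‖²−L_i²)
c_1 = 9.0000+0.0000−5.0000 = 4.0000
eq1−eq2 → [6.0000  0.0000]·P = 6.0000
eq1−eq3 → [6.0000  -16.0000]·P = -10.0000
2×2 solve → P = (1.0000, 1.0000)

(1.0000, 1.0000)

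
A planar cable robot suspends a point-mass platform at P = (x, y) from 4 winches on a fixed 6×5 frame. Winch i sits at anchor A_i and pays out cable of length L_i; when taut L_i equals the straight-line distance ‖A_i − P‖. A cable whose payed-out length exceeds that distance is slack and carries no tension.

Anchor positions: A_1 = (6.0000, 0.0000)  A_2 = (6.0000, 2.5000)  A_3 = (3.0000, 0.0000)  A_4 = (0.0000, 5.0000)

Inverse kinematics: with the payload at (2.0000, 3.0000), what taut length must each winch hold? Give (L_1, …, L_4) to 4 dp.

L_1 = √((6.0000−2.0000)² + (0.0000−3.0000)²) = 5.0000
L_2 = √((6.0000−2.0000)² + (2.5000−3.0000)²) = 4.0311
L_3 = √((3.0000−2.0000)² + (0.0000−3.0000)²) = 3.1623
L_4 = √((0.0000−2.0000)² + (5.0000−3.0000)²) = 2.8284

(5.0000, 4.0311, 3.1623, 2.8284)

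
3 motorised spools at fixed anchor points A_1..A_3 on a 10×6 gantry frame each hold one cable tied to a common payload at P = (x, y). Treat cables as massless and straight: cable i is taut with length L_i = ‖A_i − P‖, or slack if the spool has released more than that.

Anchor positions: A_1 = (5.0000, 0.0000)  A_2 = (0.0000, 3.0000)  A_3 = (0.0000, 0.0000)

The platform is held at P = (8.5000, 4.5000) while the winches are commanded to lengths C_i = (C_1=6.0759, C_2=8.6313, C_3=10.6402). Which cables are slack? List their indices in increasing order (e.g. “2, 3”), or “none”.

1, 3

cable 1: L_1 = ‖A_1−P‖ = 5.7009;  C_1 = 6.0759 → slack
cable 2: L_2 = ‖A_2−P‖ = 8.6313;  C_2 = 8.6313 → taut
cable 3: L_3 = ‖A_3−P‖ = 9.6177;  C_3 = 10.6402 → slack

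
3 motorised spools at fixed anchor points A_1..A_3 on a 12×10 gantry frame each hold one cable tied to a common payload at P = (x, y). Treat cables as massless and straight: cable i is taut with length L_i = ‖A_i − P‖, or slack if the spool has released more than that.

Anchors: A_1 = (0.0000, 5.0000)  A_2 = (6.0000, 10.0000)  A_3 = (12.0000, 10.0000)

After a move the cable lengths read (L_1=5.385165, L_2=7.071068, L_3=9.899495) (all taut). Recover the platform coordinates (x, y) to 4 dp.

each cable: (A_i−P)·(A_i−P) = L_i²; let q_i = ‖A_i‖²−L_i²
q_1 = 0.0000+25.0000−29.0000 = -4.0000
row 1: -12.0000x − 10.0000y = -90.0000  (q_2=86.0000)
row 2: -24.0000x − 10.0000y = -150.0000  (q_3=146.0000)
Cramer on rows 1–2 → x = 5.0000, y = 3.0000

(5.0000, 3.0000)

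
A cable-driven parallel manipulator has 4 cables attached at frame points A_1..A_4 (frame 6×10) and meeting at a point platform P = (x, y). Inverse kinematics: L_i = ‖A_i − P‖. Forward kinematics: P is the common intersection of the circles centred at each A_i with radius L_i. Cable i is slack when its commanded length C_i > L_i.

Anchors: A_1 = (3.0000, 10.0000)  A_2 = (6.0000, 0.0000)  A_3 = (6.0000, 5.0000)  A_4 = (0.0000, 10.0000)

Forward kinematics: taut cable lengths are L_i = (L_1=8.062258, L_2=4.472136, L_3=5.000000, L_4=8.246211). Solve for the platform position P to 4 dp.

circle eqns → linear via eq_j − eq_1; set q_j = A_j·A_j − L_j²
q_1 = 9.0000+100.0000−65.0000 = 44.0000
-6.0000·x + 20.0000·y = q_1−q_2 = 28.0000
-6.0000·x + 10.0000·y = q_1−q_3 = 8.0000
6.0000·x + 0.0000·y = q_1−q_4 = 12.0000
solve first two rows → x=2.0000, y=2.0000
check cable 4: ‖A_4−P‖² = 68.0000 ≈ L_4² = 68.0000 ✓

(2.0000, 2.0000)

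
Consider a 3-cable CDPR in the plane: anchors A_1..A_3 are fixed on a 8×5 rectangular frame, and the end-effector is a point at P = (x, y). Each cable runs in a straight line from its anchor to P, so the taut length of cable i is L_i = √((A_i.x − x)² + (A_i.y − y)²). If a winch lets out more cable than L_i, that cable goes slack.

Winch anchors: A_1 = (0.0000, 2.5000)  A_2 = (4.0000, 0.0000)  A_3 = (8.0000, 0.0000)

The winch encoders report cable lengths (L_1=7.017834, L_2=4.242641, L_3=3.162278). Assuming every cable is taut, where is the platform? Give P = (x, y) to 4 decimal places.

(7.0000, 3.0000)

each cable: (A_i−P)·(A_i−P) = L_i²; let k_i = ‖A_i‖²−L_i²
k_1 = 0.0000+6.2500−49.2500 = -43.0000
row 1: -8.0000x + 5.0000y = -41.0000  (k_2=-2.0000)
row 2: -16.0000x + 5.0000y = -97.0000  (k_3=54.0000)
Cramer on rows 1–2 → x = 7.0000, y = 3.0000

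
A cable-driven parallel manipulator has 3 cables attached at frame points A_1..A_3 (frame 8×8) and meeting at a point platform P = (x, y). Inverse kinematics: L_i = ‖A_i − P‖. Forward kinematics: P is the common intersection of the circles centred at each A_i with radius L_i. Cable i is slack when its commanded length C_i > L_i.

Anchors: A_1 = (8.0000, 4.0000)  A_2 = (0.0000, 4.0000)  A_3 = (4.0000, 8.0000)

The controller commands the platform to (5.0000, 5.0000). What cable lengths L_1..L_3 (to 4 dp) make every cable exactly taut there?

(3.1623, 5.0990, 3.1623)

cable 1: Δx=3.0000, Δy=-1.0000; L_1 = √(Δx²+Δy²) = 3.1623
cable 2: Δx=-5.0000, Δy=-1.0000; L_2 = √(Δx²+Δy²) = 5.0990
cable 3: Δx=-1.0000, Δy=3.0000; L_3 = √(Δx²+Δy²) = 3.1623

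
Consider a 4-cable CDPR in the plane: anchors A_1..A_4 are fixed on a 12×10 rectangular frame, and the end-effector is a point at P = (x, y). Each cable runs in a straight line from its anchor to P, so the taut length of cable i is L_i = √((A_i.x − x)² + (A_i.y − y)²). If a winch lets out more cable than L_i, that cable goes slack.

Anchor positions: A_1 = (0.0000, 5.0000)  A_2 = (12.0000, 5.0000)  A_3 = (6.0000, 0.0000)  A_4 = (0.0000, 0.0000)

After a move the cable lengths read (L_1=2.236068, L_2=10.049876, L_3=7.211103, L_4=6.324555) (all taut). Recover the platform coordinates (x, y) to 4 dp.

(2.0000, 6.0000)

each cable: (A_i−P)·(A_i−P) = L_i²; let k_i = ‖A_i‖²−L_i²
k_1 = 0.0000+25.0000−5.0000 = 20.0000
row 1: -24.0000x + 0.0000y = -48.0000  (k_2=68.0000)
row 2: -12.0000x + 10.0000y = 36.0000  (k_3=-16.0000)
row 3: 0.0000x + 10.0000y = 60.0000  (k_4=-40.0000)
Cramer on rows 1–2 → x = 2.0000, y = 6.0000
check cable 4: ‖A_4−P‖² = 40.0000 ≈ L_4² = 40.0000 ✓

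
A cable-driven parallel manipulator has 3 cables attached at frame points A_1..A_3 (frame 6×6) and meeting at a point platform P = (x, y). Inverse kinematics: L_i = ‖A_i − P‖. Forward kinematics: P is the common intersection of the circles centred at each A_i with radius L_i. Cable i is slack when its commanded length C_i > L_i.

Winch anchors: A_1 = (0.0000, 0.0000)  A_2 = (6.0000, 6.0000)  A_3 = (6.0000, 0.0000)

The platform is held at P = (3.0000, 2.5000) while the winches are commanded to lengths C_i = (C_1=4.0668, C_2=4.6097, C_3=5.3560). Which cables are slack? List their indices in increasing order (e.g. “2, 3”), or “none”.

1, 3

i=1: geometric 3.9051 vs commanded 4.0668 ⇒ slack
i=2: geometric 4.6098 vs commanded 4.6097 ⇒ taut
i=3: geometric 3.9051 vs commanded 5.3560 ⇒ slack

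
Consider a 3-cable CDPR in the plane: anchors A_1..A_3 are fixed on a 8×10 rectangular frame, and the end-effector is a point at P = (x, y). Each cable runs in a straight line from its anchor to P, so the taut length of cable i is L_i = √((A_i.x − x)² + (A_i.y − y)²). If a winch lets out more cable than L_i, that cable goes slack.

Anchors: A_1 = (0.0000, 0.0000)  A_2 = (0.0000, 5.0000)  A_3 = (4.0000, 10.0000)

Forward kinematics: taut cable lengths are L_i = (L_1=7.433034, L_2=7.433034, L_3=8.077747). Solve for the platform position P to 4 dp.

(7.0000, 2.5000)

each cable: (A_i−P)·(A_i−P) = L_i²; let c_i = ‖A_i‖²−L_i²
c_1 = 0.0000+0.0000−55.2500 = -55.2500
row 1: 0.0000x − 10.0000y = -25.0000  (c_2=-30.2500)
row 2: -8.0000x − 20.0000y = -106.0000  (c_3=50.7500)
Cramer on rows 1–2 → x = 7.0000, y = 2.5000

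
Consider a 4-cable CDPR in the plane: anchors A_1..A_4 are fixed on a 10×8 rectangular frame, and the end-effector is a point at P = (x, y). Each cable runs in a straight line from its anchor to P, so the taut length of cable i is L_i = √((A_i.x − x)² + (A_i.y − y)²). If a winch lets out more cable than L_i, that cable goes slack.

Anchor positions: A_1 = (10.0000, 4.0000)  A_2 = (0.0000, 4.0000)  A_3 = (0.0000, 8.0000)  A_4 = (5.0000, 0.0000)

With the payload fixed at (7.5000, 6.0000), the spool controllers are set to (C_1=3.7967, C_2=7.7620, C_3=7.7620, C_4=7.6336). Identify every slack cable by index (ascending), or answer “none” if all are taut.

i=1: geometric 3.2016 vs commanded 3.7967 ⇒ slack
i=2: geometric 7.7621 vs commanded 7.7620 ⇒ taut
i=3: geometric 7.7621 vs commanded 7.7620 ⇒ taut
i=4: geometric 6.5000 vs commanded 7.6336 ⇒ slack

1, 4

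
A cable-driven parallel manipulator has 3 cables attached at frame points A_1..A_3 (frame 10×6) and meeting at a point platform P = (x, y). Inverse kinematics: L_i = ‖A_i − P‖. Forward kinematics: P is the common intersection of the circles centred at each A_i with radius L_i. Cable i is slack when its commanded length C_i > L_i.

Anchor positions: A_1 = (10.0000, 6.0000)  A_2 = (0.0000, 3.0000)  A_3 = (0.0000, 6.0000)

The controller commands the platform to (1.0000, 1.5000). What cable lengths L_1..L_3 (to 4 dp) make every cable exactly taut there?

(10.0623, 1.8028, 4.6098)

L_1 = √((10.0000−1.0000)² + (6.0000−1.5000)²) = 10.0623
L_2 = √((0.0000−1.0000)² + (3.0000−1.5000)²) = 1.8028
L_3 = √((0.0000−1.0000)² + (6.0000−1.5000)²) = 4.6098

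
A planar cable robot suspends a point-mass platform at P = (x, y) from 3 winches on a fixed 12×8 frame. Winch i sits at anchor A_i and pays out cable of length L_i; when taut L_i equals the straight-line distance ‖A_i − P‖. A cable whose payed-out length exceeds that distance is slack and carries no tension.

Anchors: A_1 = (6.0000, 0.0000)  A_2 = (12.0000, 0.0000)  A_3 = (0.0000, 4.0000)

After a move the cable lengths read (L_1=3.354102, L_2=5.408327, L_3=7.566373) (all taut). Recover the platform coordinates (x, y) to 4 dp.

(7.5000, 3.0000)

expand ‖A_i−P‖²=L_i² and subtract eq 1 (k_i ≔ ‖A_i‖²−L_i²)
k_1 = 36.0000+0.0000−11.2500 = 24.7500
eq1−eq2 → [-12.0000  0.0000]·P = -90.0000
eq1−eq3 → [12.0000  -8.0000]·P = 66.0000
2×2 solve → P = (7.5000, 3.0000)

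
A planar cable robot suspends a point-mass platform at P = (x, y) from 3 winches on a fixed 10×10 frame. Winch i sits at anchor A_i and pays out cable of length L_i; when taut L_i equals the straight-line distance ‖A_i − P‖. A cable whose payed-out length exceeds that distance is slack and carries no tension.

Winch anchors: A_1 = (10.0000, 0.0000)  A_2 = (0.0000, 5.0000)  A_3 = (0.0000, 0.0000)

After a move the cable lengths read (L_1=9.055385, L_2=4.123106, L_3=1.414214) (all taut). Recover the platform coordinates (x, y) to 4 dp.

(1.0000, 1.0000)

each cable: (A_i−P)·(A_i−P) = L_i²; let k_i = ‖A_i‖²−L_i²
k_1 = 100.0000+0.0000−82.0000 = 18.0000
row 1: 20.0000x − 10.0000y = 10.0000  (k_2=8.0000)
row 2: 20.0000x + 0.0000y = 20.0000  (k_3=-2.0000)
Cramer on rows 1–2 → x = 1.0000, y = 1.0000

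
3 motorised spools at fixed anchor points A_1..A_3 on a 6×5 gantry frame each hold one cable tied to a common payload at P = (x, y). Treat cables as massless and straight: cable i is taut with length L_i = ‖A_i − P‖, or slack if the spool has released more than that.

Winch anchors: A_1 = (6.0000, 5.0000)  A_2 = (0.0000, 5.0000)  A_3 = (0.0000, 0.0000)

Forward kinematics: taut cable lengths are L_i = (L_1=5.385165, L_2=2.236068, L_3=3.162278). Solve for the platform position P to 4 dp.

(1.0000, 3.0000)

expand ‖A_i−P‖²=L_i² and subtract eq 1 (q_i ≔ ‖A_i‖²−L_i²)
q_1 = 36.0000+25.0000−29.0000 = 32.0000
eq1−eq2 → [12.0000  0.0000]·P = 12.0000
eq1−eq3 → [12.0000  10.0000]·P = 42.0000
2×2 solve → P = (1.0000, 3.0000)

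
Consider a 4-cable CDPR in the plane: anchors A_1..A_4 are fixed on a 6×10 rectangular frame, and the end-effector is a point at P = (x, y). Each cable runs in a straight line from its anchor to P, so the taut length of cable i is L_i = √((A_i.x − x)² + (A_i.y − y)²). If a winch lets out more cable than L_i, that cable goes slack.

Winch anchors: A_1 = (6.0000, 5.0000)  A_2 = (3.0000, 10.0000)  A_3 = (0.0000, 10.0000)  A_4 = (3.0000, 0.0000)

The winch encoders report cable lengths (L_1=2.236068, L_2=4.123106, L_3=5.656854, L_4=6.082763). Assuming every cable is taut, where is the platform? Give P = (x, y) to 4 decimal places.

(4.0000, 6.0000)

expand ‖A_i−P‖²=L_i² and subtract eq 1 (k_i ≔ ‖A_i‖²−L_i²)
k_1 = 36.0000+25.0000−5.0000 = 56.0000
eq1−eq2 → [6.0000  -10.0000]·P = -36.0000
eq1−eq3 → [12.0000  -10.0000]·P = -12.0000
eq1−eq4 → [6.0000  10.0000]·P = 84.0000
2×2 solve → P = (4.0000, 6.0000)
check cable 4: ‖A_4−P‖² = 37.0000 ≈ L_4² = 37.0000 ✓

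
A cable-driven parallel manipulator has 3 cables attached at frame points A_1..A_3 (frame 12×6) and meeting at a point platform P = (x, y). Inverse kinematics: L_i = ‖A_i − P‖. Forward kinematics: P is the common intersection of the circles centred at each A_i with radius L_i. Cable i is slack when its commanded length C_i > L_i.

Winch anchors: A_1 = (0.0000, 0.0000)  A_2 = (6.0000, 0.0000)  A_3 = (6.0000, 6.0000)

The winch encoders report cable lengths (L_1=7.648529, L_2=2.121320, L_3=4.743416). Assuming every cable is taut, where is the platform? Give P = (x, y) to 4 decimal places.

expand ‖A_i−P‖²=L_i² and subtract eq 1 (k_i ≔ ‖A_i‖²−L_i²)
k_1 = 0.0000+0.0000−58.5000 = -58.5000
eq1−eq2 → [-12.0000  0.0000]·P = -90.0000
eq1−eq3 → [-12.0000  -12.0000]·P = -108.0000
2×2 solve → P = (7.5000, 1.5000)

(7.5000, 1.5000)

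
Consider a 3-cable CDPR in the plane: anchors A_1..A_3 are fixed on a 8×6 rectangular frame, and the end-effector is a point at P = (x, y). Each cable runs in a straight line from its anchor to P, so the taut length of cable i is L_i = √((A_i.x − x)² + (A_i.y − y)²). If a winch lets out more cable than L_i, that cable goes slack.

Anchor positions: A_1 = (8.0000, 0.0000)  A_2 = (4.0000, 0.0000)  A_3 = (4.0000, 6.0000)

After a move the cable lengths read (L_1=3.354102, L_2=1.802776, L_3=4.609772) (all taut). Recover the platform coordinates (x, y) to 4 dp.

circle eqns → linear via eq_j − eq_1; set q_j = A_j·A_j − L_j²
q_1 = 64.0000+0.0000−11.2500 = 52.7500
8.0000·x + 0.0000·y = q_1−q_2 = 40.0000
8.0000·x − 12.0000·y = q_1−q_3 = 22.0000
solve first two rows → x=5.0000, y=1.5000

(5.0000, 1.5000)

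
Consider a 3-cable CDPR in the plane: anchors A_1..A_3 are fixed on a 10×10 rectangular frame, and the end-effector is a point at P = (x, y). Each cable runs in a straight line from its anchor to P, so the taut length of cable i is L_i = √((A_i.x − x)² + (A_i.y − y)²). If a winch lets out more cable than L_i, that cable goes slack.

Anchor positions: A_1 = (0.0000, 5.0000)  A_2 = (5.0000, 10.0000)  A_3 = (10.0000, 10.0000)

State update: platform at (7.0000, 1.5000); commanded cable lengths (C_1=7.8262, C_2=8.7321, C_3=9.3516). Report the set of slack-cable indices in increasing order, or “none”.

cable 1: √((-7.0000)²+(3.5000)²)=7.8262, C_1=7.8262: taut
cable 2: √((-2.0000)²+(8.5000)²)=8.7321, C_2=8.7321: taut
cable 3: √((3.0000)²+(8.5000)²)=9.0139, C_3=9.3516: slack

3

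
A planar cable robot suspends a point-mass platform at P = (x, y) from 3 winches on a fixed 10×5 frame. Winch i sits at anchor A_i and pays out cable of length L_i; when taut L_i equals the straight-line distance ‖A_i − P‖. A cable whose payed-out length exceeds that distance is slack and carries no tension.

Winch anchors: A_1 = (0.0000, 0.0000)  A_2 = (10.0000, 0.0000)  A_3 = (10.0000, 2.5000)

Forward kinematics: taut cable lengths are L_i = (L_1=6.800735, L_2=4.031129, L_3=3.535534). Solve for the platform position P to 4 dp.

each cable: (A_i−P)·(A_i−P) = L_i²; let k_i = ‖A_i‖²−L_i²
k_1 = 0.0000+0.0000−46.2500 = -46.2500
row 1: -20.0000x + 0.0000y = -130.0000  (k_2=83.7500)
row 2: -20.0000x − 5.0000y = -140.0000  (k_3=93.7500)
Cramer on rows 1–2 → x = 6.5000, y = 2.0000

(6.5000, 2.0000)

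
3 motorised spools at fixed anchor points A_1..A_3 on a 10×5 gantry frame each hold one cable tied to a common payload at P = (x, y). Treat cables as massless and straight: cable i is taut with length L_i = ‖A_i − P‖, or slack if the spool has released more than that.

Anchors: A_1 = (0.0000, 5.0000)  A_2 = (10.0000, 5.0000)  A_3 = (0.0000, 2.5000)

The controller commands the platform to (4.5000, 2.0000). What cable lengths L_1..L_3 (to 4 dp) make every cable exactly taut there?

(5.4083, 6.2650, 4.5277)

L_1 = √((0.0000−4.5000)² + (5.0000−2.0000)²) = 5.4083
L_2 = √((10.0000−4.5000)² + (5.0000−2.0000)²) = 6.2650
L_3 = √((0.0000−4.5000)² + (2.5000−2.0000)²) = 4.5277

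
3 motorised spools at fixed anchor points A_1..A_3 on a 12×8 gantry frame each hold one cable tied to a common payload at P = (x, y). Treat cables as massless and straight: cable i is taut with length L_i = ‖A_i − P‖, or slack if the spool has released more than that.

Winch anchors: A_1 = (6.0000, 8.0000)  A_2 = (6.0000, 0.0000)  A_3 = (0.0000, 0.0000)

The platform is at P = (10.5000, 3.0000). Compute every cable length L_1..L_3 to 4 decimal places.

(6.7268, 5.4083, 10.9202)

cable 1: Δx=-4.5000, Δy=5.0000; L_1 = √(Δx²+Δy²) = 6.7268
cable 2: Δx=-4.5000, Δy=-3.0000; L_2 = √(Δx²+Δy²) = 5.4083
cable 3: Δx=-10.5000, Δy=-3.0000; L_3 = √(Δx²+Δy²) = 10.9202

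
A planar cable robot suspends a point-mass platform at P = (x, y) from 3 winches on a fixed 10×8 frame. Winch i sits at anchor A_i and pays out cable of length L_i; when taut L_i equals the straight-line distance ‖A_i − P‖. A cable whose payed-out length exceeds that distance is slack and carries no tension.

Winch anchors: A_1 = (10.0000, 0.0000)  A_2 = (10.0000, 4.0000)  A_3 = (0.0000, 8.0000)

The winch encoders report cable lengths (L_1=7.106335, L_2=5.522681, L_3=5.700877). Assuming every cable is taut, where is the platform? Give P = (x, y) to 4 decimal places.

(4.5000, 4.5000)

expand ‖A_i−P‖²=L_i² and subtract eq 1 (k_i ≔ ‖A_i‖²−L_i²)
k_1 = 100.0000+0.0000−50.5000 = 49.5000
eq1−eq2 → [0.0000  -8.0000]·P = -36.0000
eq1−eq3 → [20.0000  -16.0000]·P = 18.0000
2×2 solve → P = (4.5000, 4.5000)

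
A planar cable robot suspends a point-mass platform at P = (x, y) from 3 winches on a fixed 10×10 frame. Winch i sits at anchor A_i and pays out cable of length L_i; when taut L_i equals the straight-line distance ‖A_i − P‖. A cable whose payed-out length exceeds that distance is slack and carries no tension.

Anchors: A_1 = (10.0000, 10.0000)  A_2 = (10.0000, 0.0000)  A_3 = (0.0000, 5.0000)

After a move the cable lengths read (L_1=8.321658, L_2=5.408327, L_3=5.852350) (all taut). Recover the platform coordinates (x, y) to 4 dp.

each cable: (A_i−P)·(A_i−P) = L_i²; let k_i = ‖A_i‖²−L_i²
k_1 = 100.0000+100.0000−69.2500 = 130.7500
row 1: 0.0000x + 20.0000y = 60.0000  (k_2=70.7500)
row 2: 20.0000x + 10.0000y = 140.0000  (k_3=-9.2500)
Cramer on rows 1–2 → x = 5.5000, y = 3.0000

(5.5000, 3.0000)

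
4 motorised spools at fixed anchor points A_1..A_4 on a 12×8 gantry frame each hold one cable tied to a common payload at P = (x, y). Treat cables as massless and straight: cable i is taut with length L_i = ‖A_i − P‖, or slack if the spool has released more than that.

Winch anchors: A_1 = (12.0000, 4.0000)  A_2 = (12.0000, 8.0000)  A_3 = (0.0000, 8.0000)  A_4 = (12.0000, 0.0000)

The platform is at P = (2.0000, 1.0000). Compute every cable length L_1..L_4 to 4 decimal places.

(10.4403, 12.2066, 7.2801, 10.0499)

L_1: Δ = A_1−P = (10.0000, 3.0000) → ‖Δ‖ = √109.0000 = 10.4403
L_2: Δ = A_2−P = (10.0000, 7.0000) → ‖Δ‖ = √149.0000 = 12.2066
L_3: Δ = A_3−P = (-2.0000, 7.0000) → ‖Δ‖ = √53.0000 = 7.2801
L_4: Δ = A_4−P = (10.0000, -1.0000) → ‖Δ‖ = √101.0000 = 10.0499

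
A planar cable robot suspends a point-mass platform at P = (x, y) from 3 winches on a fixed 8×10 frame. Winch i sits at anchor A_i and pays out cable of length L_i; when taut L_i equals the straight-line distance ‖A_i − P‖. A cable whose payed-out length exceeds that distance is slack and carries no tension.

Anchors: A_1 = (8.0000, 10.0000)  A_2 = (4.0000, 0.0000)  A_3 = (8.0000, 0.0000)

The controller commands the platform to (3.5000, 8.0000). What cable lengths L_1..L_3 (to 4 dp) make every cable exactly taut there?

(4.9244, 8.0156, 9.1788)

L_1: Δ = A_1−P = (4.5000, 2.0000) → ‖Δ‖ = √24.2500 = 4.9244
L_2: Δ = A_2−P = (0.5000, -8.0000) → ‖Δ‖ = √64.2500 = 8.0156
L_3: Δ = A_3−P = (4.5000, -8.0000) → ‖Δ‖ = √84.2500 = 9.1788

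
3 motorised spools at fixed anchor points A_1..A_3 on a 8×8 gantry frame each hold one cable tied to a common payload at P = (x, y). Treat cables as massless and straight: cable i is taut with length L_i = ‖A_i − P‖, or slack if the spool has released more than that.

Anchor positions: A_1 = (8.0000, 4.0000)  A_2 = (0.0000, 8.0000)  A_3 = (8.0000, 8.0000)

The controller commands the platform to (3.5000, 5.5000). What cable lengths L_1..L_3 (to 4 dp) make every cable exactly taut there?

(4.7434, 4.3012, 5.1478)

L_1 = √((8.0000−3.5000)² + (4.0000−5.5000)²) = 4.7434
L_2 = √((0.0000−3.5000)² + (8.0000−5.5000)²) = 4.3012
L_3 = √((8.0000−3.5000)² + (8.0000−5.5000)²) = 5.1478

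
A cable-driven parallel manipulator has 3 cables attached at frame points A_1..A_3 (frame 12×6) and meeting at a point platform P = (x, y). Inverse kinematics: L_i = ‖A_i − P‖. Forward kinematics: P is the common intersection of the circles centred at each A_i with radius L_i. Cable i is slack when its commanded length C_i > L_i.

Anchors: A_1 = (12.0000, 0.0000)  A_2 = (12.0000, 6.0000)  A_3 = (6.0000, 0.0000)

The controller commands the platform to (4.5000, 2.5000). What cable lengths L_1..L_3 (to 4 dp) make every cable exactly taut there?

L_1: Δ = A_1−P = (7.5000, -2.5000) → ‖Δ‖ = √62.5000 = 7.9057
L_2: Δ = A_2−P = (7.5000, 3.5000) → ‖Δ‖ = √68.5000 = 8.2765
L_3: Δ = A_3−P = (1.5000, -2.5000) → ‖Δ‖ = √8.5000 = 2.9155

(7.9057, 8.2765, 2.9155)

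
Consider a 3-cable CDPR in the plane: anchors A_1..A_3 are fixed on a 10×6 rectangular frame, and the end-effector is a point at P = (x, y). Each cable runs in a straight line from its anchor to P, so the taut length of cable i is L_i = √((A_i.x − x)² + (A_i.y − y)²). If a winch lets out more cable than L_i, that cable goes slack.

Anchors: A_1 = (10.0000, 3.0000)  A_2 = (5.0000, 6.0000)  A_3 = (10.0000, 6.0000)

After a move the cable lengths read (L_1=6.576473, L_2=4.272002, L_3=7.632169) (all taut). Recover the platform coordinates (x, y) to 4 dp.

(3.5000, 2.0000)

circle eqns → linear via eq_j − eq_1; set k_j = A_j·A_j − L_j²
k_1 = 100.0000+9.0000−43.2500 = 65.7500
10.0000·x − 6.0000·y = k_1−k_2 = 23.0000
0.0000·x − 6.0000·y = k_1−k_3 = -12.0000
solve first two rows → x=3.5000, y=2.0000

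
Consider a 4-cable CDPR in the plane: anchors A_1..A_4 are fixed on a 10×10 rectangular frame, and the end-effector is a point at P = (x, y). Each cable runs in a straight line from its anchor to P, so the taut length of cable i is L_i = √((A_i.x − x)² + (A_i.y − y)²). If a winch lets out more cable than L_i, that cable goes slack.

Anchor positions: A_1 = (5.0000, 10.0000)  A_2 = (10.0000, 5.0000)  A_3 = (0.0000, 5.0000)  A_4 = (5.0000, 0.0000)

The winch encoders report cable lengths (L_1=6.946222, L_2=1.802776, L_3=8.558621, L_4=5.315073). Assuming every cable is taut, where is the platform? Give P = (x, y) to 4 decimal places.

each cable: (A_i−P)·(A_i−P) = L_i²; let k_i = ‖A_i‖²−L_i²
k_1 = 25.0000+100.0000−48.2500 = 76.7500
row 1: -10.0000x + 10.0000y = -45.0000  (k_2=121.7500)
row 2: 10.0000x + 10.0000y = 125.0000  (k_3=-48.2500)
row 3: 0.0000x + 20.0000y = 80.0000  (k_4=-3.2500)
Cramer on rows 1–2 → x = 8.5000, y = 4.0000
check cable 4: ‖A_4−P‖² = 28.2500 ≈ L_4² = 28.2500 ✓

(8.5000, 4.0000)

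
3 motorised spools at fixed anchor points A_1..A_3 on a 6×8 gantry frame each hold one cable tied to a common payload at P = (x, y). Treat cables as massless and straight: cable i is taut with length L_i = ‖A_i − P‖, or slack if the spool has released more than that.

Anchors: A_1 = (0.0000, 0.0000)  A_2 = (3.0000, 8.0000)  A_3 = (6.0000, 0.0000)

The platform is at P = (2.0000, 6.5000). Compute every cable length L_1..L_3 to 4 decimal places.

L_1: Δ = A_1−P = (-2.0000, -6.5000) → ‖Δ‖ = √46.2500 = 6.8007
L_2: Δ = A_2−P = (1.0000, 1.5000) → ‖Δ‖ = √3.2500 = 1.8028
L_3: Δ = A_3−P = (4.0000, -6.5000) → ‖Δ‖ = √58.2500 = 7.6322

(6.8007, 1.8028, 7.6322)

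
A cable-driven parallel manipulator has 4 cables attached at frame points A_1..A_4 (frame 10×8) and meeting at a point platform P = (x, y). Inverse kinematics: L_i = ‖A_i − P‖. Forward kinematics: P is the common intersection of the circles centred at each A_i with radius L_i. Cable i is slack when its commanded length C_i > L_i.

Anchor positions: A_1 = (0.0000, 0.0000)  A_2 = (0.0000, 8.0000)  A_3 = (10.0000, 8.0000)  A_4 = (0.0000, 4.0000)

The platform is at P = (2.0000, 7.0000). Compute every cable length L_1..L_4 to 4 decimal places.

L_1 = √((0.0000−2.0000)² + (0.0000−7.0000)²) = 7.2801
L_2 = √((0.0000−2.0000)² + (8.0000−7.0000)²) = 2.2361
L_3 = √((10.0000−2.0000)² + (8.0000−7.0000)²) = 8.0623
L_4 = √((0.0000−2.0000)² + (4.0000−7.0000)²) = 3.6056

(7.2801, 2.2361, 8.0623, 3.6056)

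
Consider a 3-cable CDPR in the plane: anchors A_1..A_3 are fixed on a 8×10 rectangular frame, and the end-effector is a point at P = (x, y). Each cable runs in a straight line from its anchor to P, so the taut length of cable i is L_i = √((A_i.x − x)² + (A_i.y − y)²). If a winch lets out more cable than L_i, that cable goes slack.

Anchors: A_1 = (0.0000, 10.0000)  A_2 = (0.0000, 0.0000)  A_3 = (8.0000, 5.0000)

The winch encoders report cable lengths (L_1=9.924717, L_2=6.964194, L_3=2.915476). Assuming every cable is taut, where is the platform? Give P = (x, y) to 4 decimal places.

(6.5000, 2.5000)

expand ‖A_i−P‖²=L_i² and subtract eq 1 (c_i ≔ ‖A_i‖²−L_i²)
c_1 = 0.0000+100.0000−98.5000 = 1.5000
eq1−eq2 → [0.0000  20.0000]·P = 50.0000
eq1−eq3 → [-16.0000  10.0000]·P = -79.0000
2×2 solve → P = (6.5000, 2.5000)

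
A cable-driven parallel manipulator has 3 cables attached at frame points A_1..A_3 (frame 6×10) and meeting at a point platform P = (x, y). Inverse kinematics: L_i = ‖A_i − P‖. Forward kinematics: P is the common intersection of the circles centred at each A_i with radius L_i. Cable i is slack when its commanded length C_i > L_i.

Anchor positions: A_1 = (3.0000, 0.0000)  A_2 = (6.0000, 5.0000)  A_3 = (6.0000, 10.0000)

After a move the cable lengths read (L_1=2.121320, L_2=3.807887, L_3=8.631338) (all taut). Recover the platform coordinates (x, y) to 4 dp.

(4.5000, 1.5000)

each cable: (A_i−P)·(A_i−P) = L_i²; let c_i = ‖A_i‖²−L_i²
c_1 = 9.0000+0.0000−4.5000 = 4.5000
row 1: -6.0000x − 10.0000y = -42.0000  (c_2=46.5000)
row 2: -6.0000x − 20.0000y = -57.0000  (c_3=61.5000)
Cramer on rows 1–2 → x = 4.5000, y = 1.5000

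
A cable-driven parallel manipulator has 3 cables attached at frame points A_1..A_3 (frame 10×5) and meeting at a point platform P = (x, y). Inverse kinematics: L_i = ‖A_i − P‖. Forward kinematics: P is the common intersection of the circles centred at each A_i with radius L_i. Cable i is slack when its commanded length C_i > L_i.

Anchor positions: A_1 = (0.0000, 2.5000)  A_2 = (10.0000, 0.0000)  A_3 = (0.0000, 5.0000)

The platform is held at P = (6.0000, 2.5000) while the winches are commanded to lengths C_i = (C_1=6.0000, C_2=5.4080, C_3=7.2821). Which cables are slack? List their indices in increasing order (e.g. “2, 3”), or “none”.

2, 3

cable 1: √((-6.0000)²+(0.0000)²)=6.0000, C_1=6.0000: taut
cable 2: √((4.0000)²+(-2.5000)²)=4.7170, C_2=5.4080: slack
cable 3: √((-6.0000)²+(2.5000)²)=6.5000, C_3=7.2821: slack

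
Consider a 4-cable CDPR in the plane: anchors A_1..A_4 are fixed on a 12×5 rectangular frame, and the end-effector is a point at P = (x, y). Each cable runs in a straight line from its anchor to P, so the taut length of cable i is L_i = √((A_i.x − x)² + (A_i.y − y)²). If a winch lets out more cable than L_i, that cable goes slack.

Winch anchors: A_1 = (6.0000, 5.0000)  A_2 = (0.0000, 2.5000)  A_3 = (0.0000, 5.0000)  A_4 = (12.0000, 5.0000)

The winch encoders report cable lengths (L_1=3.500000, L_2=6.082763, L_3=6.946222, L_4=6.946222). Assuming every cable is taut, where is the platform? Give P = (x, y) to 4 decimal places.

each cable: (A_i−P)·(A_i−P) = L_i²; let c_i = ‖A_i‖²−L_i²
c_1 = 36.0000+25.0000−12.2500 = 48.7500
row 1: 12.0000x + 5.0000y = 79.5000  (c_2=-30.7500)
row 2: 12.0000x + 0.0000y = 72.0000  (c_3=-23.2500)
row 3: -12.0000x + 0.0000y = -72.0000  (c_4=120.7500)
Cramer on rows 1–2 → x = 6.0000, y = 1.5000
check cable 4: ‖A_4−P‖² = 48.2500 ≈ L_4² = 48.2500 ✓

(6.0000, 1.5000)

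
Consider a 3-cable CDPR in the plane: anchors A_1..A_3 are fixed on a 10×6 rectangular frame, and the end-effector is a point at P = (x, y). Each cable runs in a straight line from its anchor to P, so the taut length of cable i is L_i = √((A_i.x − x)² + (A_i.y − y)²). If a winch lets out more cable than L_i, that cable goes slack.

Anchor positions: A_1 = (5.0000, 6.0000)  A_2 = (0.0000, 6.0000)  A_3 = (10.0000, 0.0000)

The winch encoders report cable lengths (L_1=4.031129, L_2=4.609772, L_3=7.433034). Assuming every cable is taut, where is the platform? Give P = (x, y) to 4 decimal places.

each cable: (A_i−P)·(A_i−P) = L_i²; let c_i = ‖A_i‖²−L_i²
c_1 = 25.0000+36.0000−16.2500 = 44.7500
row 1: 10.0000x + 0.0000y = 30.0000  (c_2=14.7500)
row 2: -10.0000x + 12.0000y = 0.0000  (c_3=44.7500)
Cramer on rows 1–2 → x = 3.0000, y = 2.5000

(3.0000, 2.5000)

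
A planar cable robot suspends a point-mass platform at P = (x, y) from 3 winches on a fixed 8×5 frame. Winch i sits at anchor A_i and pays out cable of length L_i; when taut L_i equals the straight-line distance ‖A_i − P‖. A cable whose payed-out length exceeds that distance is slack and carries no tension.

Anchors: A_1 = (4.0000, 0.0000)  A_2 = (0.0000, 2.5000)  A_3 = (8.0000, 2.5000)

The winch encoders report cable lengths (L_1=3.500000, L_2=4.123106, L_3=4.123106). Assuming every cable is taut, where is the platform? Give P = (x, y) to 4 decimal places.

(4.0000, 3.5000)

each cable: (A_i−P)·(A_i−P) = L_i²; let q_i = ‖A_i‖²−L_i²
q_1 = 16.0000+0.0000−12.2500 = 3.7500
row 1: 8.0000x − 5.0000y = 14.5000  (q_2=-10.7500)
row 2: -8.0000x − 5.0000y = -49.5000  (q_3=53.2500)
Cramer on rows 1–2 → x = 4.0000, y = 3.5000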